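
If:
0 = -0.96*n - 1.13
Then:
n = -1.18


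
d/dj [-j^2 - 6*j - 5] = -2*j - 6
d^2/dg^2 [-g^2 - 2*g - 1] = -2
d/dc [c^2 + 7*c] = 2*c + 7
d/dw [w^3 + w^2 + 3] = w*(3*w + 2)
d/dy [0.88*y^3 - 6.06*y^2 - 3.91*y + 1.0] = 2.64*y^2 - 12.12*y - 3.91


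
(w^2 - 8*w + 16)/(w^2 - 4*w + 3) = (w^2 - 8*w + 16)/(w^2 - 4*w + 3)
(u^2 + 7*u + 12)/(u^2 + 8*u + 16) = (u + 3)/(u + 4)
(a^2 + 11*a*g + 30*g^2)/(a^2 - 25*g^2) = (a + 6*g)/(a - 5*g)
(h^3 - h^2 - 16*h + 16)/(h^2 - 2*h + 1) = (h^2 - 16)/(h - 1)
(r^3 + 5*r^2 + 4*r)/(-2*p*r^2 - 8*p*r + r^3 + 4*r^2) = (-r - 1)/(2*p - r)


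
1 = 1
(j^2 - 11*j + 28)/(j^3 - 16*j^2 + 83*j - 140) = 1/(j - 5)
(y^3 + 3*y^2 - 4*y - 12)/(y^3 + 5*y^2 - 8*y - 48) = (y^3 + 3*y^2 - 4*y - 12)/(y^3 + 5*y^2 - 8*y - 48)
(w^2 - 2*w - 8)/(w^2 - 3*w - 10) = (w - 4)/(w - 5)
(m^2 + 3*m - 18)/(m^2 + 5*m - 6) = (m - 3)/(m - 1)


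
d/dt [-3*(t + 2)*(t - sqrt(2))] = -6*t - 6 + 3*sqrt(2)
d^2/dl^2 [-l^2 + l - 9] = -2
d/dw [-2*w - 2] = -2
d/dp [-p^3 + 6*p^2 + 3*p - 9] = -3*p^2 + 12*p + 3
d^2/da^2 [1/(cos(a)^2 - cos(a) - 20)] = (4*sin(a)^4 - 83*sin(a)^2 - 65*cos(a)/4 - 3*cos(3*a)/4 + 37)/(sin(a)^2 + cos(a) + 19)^3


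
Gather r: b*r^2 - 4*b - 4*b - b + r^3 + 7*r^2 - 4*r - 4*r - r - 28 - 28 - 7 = -9*b + r^3 + r^2*(b + 7) - 9*r - 63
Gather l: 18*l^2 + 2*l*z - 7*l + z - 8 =18*l^2 + l*(2*z - 7) + z - 8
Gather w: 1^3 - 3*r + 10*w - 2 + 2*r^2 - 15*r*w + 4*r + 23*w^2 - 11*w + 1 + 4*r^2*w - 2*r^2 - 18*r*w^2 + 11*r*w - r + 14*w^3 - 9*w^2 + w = 14*w^3 + w^2*(14 - 18*r) + w*(4*r^2 - 4*r)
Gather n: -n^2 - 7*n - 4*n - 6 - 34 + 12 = -n^2 - 11*n - 28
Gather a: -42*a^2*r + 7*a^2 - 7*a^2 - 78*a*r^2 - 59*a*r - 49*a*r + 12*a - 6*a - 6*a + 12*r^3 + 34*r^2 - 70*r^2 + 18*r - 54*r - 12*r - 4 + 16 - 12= -42*a^2*r + a*(-78*r^2 - 108*r) + 12*r^3 - 36*r^2 - 48*r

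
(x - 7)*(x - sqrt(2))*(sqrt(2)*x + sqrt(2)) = sqrt(2)*x^3 - 6*sqrt(2)*x^2 - 2*x^2 - 7*sqrt(2)*x + 12*x + 14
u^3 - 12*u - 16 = (u - 4)*(u + 2)^2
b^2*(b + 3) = b^3 + 3*b^2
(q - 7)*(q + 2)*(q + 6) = q^3 + q^2 - 44*q - 84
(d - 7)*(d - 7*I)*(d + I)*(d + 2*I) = d^4 - 7*d^3 - 4*I*d^3 + 19*d^2 + 28*I*d^2 - 133*d + 14*I*d - 98*I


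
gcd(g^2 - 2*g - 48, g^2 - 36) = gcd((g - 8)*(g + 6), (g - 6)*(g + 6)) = g + 6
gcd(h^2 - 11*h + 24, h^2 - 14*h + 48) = h - 8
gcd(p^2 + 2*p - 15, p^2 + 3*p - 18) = p - 3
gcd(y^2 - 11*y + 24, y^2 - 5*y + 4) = 1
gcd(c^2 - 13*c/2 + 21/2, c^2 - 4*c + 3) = c - 3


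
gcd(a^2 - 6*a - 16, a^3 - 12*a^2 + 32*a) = a - 8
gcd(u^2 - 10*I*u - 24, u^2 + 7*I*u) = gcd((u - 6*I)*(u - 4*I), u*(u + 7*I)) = 1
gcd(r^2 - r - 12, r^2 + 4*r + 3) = r + 3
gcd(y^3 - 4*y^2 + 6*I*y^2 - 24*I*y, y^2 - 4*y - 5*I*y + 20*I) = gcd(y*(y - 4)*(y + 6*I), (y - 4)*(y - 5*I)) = y - 4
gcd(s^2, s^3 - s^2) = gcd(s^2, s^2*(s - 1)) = s^2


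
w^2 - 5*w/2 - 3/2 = (w - 3)*(w + 1/2)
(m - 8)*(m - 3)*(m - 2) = m^3 - 13*m^2 + 46*m - 48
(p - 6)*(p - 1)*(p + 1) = p^3 - 6*p^2 - p + 6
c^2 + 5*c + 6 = (c + 2)*(c + 3)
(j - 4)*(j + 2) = j^2 - 2*j - 8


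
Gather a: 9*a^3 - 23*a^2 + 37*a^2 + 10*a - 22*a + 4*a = 9*a^3 + 14*a^2 - 8*a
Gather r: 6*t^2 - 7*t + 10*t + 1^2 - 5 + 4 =6*t^2 + 3*t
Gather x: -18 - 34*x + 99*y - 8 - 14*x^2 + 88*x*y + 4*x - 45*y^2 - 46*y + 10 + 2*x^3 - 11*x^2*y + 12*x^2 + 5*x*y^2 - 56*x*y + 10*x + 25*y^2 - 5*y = 2*x^3 + x^2*(-11*y - 2) + x*(5*y^2 + 32*y - 20) - 20*y^2 + 48*y - 16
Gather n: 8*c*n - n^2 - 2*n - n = -n^2 + n*(8*c - 3)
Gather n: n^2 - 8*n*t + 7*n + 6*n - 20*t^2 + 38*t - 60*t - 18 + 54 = n^2 + n*(13 - 8*t) - 20*t^2 - 22*t + 36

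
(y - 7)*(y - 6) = y^2 - 13*y + 42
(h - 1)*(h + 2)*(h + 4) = h^3 + 5*h^2 + 2*h - 8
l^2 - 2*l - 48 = (l - 8)*(l + 6)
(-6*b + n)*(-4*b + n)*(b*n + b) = 24*b^3*n + 24*b^3 - 10*b^2*n^2 - 10*b^2*n + b*n^3 + b*n^2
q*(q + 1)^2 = q^3 + 2*q^2 + q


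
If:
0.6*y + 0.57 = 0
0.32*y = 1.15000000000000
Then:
No Solution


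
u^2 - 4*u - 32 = (u - 8)*(u + 4)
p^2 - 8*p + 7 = (p - 7)*(p - 1)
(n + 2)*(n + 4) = n^2 + 6*n + 8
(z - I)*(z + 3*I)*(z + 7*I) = z^3 + 9*I*z^2 - 11*z + 21*I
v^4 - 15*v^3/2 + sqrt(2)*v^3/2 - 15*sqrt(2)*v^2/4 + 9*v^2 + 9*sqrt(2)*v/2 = v*(v - 6)*(v - 3/2)*(v + sqrt(2)/2)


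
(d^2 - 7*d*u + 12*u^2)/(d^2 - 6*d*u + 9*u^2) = (-d + 4*u)/(-d + 3*u)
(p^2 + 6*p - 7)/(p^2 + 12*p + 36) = (p^2 + 6*p - 7)/(p^2 + 12*p + 36)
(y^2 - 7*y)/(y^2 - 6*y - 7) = y/(y + 1)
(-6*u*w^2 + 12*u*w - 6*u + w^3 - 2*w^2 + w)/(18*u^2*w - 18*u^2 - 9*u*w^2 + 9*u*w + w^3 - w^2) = (1 - w)/(3*u - w)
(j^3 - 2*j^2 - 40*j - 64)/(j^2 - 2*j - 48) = (j^2 + 6*j + 8)/(j + 6)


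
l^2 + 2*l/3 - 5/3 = (l - 1)*(l + 5/3)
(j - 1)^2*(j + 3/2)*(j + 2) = j^4 + 3*j^3/2 - 3*j^2 - 5*j/2 + 3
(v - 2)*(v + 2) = v^2 - 4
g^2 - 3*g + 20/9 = (g - 5/3)*(g - 4/3)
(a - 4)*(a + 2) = a^2 - 2*a - 8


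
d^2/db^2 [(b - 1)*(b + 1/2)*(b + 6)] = 6*b + 11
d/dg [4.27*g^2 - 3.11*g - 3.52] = 8.54*g - 3.11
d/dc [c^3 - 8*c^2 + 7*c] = 3*c^2 - 16*c + 7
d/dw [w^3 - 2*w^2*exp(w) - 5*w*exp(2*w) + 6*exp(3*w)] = -2*w^2*exp(w) + 3*w^2 - 10*w*exp(2*w) - 4*w*exp(w) + 18*exp(3*w) - 5*exp(2*w)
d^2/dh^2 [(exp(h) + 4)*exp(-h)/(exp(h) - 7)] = (exp(3*h) + 23*exp(2*h) - 84*exp(h) + 196)*exp(-h)/(exp(3*h) - 21*exp(2*h) + 147*exp(h) - 343)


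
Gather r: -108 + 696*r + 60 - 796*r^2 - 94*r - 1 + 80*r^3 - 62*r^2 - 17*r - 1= 80*r^3 - 858*r^2 + 585*r - 50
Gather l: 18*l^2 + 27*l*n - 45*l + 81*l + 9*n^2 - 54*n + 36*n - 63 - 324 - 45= 18*l^2 + l*(27*n + 36) + 9*n^2 - 18*n - 432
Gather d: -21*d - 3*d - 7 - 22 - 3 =-24*d - 32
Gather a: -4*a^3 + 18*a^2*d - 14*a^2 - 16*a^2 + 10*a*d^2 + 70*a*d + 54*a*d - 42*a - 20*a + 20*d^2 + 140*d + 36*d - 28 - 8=-4*a^3 + a^2*(18*d - 30) + a*(10*d^2 + 124*d - 62) + 20*d^2 + 176*d - 36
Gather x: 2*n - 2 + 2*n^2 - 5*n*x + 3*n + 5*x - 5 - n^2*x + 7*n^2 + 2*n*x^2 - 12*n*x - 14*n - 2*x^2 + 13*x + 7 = 9*n^2 - 9*n + x^2*(2*n - 2) + x*(-n^2 - 17*n + 18)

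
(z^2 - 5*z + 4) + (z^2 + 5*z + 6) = 2*z^2 + 10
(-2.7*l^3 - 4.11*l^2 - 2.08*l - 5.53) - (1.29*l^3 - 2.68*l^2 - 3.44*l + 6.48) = -3.99*l^3 - 1.43*l^2 + 1.36*l - 12.01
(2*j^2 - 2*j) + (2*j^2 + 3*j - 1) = 4*j^2 + j - 1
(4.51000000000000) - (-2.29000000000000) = 6.80000000000000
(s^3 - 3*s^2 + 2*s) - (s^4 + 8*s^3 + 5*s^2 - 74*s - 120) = -s^4 - 7*s^3 - 8*s^2 + 76*s + 120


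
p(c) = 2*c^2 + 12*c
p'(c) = 4*c + 12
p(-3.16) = -17.95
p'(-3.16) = -0.64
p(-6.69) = 9.23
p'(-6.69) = -14.76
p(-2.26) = -16.90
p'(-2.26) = 2.96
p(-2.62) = -17.71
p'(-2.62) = 1.52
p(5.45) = 124.80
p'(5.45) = 33.80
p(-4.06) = -15.75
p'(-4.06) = -4.24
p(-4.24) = -14.92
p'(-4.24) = -4.96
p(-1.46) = -13.26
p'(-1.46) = 6.16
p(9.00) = 270.00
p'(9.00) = 48.00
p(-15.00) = 270.00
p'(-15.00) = -48.00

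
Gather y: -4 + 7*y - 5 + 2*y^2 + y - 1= 2*y^2 + 8*y - 10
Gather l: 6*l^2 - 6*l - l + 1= 6*l^2 - 7*l + 1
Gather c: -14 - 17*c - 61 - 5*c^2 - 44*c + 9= -5*c^2 - 61*c - 66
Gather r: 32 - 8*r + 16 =48 - 8*r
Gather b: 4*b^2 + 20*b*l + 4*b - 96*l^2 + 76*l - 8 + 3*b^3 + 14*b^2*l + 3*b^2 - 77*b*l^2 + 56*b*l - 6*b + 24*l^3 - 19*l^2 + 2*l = 3*b^3 + b^2*(14*l + 7) + b*(-77*l^2 + 76*l - 2) + 24*l^3 - 115*l^2 + 78*l - 8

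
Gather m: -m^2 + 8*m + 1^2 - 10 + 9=-m^2 + 8*m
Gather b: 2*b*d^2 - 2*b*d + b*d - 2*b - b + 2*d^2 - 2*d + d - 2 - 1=b*(2*d^2 - d - 3) + 2*d^2 - d - 3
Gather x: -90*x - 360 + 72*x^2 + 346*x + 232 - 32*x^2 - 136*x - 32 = 40*x^2 + 120*x - 160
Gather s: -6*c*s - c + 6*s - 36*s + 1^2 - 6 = -c + s*(-6*c - 30) - 5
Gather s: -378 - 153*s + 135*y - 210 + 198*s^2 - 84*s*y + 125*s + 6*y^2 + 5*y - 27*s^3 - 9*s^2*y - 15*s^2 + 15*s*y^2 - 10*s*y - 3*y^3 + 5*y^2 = -27*s^3 + s^2*(183 - 9*y) + s*(15*y^2 - 94*y - 28) - 3*y^3 + 11*y^2 + 140*y - 588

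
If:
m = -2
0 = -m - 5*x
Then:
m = -2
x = 2/5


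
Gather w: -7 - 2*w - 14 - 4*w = -6*w - 21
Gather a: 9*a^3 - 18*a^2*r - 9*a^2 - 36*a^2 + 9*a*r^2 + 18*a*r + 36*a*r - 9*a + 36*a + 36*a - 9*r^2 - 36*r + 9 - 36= 9*a^3 + a^2*(-18*r - 45) + a*(9*r^2 + 54*r + 63) - 9*r^2 - 36*r - 27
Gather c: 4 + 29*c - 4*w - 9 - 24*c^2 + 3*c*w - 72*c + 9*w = -24*c^2 + c*(3*w - 43) + 5*w - 5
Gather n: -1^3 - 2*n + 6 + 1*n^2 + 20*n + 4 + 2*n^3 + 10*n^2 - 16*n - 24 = 2*n^3 + 11*n^2 + 2*n - 15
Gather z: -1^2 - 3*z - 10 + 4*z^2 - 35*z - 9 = 4*z^2 - 38*z - 20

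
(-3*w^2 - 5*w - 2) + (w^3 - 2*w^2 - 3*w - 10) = w^3 - 5*w^2 - 8*w - 12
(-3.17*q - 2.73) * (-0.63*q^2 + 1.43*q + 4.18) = 1.9971*q^3 - 2.8132*q^2 - 17.1545*q - 11.4114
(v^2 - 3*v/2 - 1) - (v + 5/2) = v^2 - 5*v/2 - 7/2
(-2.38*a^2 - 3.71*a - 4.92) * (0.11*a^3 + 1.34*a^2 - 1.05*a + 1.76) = -0.2618*a^5 - 3.5973*a^4 - 3.0136*a^3 - 6.8861*a^2 - 1.3636*a - 8.6592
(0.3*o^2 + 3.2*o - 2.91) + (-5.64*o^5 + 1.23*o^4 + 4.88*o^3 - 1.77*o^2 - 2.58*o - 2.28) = -5.64*o^5 + 1.23*o^4 + 4.88*o^3 - 1.47*o^2 + 0.62*o - 5.19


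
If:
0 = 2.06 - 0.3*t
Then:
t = 6.87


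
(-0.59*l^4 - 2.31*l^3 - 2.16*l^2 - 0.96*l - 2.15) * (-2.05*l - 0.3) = 1.2095*l^5 + 4.9125*l^4 + 5.121*l^3 + 2.616*l^2 + 4.6955*l + 0.645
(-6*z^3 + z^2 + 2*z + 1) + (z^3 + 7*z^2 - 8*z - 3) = -5*z^3 + 8*z^2 - 6*z - 2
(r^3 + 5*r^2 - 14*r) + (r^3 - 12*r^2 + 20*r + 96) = 2*r^3 - 7*r^2 + 6*r + 96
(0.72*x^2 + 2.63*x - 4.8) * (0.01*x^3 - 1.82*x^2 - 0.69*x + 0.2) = 0.0072*x^5 - 1.2841*x^4 - 5.3314*x^3 + 7.0653*x^2 + 3.838*x - 0.96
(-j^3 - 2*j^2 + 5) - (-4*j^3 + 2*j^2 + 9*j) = 3*j^3 - 4*j^2 - 9*j + 5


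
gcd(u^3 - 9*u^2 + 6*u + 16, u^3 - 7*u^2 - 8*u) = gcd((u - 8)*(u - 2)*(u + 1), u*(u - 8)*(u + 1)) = u^2 - 7*u - 8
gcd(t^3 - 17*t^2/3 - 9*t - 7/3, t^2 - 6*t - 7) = t^2 - 6*t - 7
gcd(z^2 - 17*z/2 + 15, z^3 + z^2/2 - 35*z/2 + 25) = z - 5/2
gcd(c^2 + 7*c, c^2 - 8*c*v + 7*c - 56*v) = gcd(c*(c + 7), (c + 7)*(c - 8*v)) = c + 7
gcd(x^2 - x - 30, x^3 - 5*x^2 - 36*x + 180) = x - 6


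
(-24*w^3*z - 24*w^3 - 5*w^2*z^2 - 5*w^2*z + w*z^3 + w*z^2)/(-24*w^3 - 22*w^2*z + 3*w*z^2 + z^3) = w*(24*w^2*z + 24*w^2 + 5*w*z^2 + 5*w*z - z^3 - z^2)/(24*w^3 + 22*w^2*z - 3*w*z^2 - z^3)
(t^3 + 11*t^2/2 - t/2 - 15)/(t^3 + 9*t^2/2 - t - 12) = (t + 5)/(t + 4)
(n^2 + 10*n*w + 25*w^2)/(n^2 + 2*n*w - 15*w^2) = (-n - 5*w)/(-n + 3*w)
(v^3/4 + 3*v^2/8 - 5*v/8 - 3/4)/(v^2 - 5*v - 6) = (2*v^2 + v - 6)/(8*(v - 6))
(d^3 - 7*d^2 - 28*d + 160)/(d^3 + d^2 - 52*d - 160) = (d - 4)/(d + 4)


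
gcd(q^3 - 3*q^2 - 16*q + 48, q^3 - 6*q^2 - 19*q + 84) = q^2 + q - 12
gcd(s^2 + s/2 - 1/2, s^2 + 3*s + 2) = s + 1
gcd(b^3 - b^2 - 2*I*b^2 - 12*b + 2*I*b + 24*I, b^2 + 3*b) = b + 3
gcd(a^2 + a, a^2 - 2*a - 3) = a + 1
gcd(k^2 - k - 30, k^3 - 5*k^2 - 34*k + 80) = k + 5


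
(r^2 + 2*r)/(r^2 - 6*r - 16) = r/(r - 8)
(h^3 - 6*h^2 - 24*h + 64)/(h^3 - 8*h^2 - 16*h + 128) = (h - 2)/(h - 4)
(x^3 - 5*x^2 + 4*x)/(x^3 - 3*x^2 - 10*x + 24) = x*(x - 1)/(x^2 + x - 6)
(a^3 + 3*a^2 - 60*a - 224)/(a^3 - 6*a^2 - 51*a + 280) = (a + 4)/(a - 5)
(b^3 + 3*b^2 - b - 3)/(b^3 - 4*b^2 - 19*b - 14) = (b^2 + 2*b - 3)/(b^2 - 5*b - 14)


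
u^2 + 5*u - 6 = (u - 1)*(u + 6)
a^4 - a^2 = a^2*(a - 1)*(a + 1)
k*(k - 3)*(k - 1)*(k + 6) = k^4 + 2*k^3 - 21*k^2 + 18*k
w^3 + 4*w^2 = w^2*(w + 4)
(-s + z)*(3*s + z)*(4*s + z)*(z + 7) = -12*s^3*z - 84*s^3 + 5*s^2*z^2 + 35*s^2*z + 6*s*z^3 + 42*s*z^2 + z^4 + 7*z^3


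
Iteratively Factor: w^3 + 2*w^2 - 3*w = (w)*(w^2 + 2*w - 3) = w*(w + 3)*(w - 1)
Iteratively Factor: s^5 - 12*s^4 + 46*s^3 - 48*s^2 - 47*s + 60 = (s - 5)*(s^4 - 7*s^3 + 11*s^2 + 7*s - 12) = (s - 5)*(s - 1)*(s^3 - 6*s^2 + 5*s + 12) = (s - 5)*(s - 4)*(s - 1)*(s^2 - 2*s - 3) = (s - 5)*(s - 4)*(s - 1)*(s + 1)*(s - 3)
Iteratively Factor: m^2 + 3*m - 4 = (m - 1)*(m + 4)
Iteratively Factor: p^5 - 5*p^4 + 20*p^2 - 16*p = (p + 2)*(p^4 - 7*p^3 + 14*p^2 - 8*p) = (p - 4)*(p + 2)*(p^3 - 3*p^2 + 2*p) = (p - 4)*(p - 2)*(p + 2)*(p^2 - p) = p*(p - 4)*(p - 2)*(p + 2)*(p - 1)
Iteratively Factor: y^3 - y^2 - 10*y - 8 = (y + 2)*(y^2 - 3*y - 4) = (y - 4)*(y + 2)*(y + 1)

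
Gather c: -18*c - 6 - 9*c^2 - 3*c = -9*c^2 - 21*c - 6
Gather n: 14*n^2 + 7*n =14*n^2 + 7*n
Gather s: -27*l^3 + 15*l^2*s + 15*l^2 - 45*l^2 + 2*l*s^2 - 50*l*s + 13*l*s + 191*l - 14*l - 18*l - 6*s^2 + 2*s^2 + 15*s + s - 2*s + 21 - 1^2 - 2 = -27*l^3 - 30*l^2 + 159*l + s^2*(2*l - 4) + s*(15*l^2 - 37*l + 14) + 18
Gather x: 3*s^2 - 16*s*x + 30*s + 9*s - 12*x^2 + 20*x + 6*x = 3*s^2 + 39*s - 12*x^2 + x*(26 - 16*s)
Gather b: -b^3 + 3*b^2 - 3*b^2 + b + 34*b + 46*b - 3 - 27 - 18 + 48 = -b^3 + 81*b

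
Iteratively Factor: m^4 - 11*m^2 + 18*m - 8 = (m - 1)*(m^3 + m^2 - 10*m + 8) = (m - 1)*(m + 4)*(m^2 - 3*m + 2) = (m - 1)^2*(m + 4)*(m - 2)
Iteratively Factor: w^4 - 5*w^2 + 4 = (w - 2)*(w^3 + 2*w^2 - w - 2) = (w - 2)*(w - 1)*(w^2 + 3*w + 2) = (w - 2)*(w - 1)*(w + 2)*(w + 1)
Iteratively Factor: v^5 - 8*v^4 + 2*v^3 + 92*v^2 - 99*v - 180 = (v + 3)*(v^4 - 11*v^3 + 35*v^2 - 13*v - 60) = (v - 4)*(v + 3)*(v^3 - 7*v^2 + 7*v + 15) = (v - 4)*(v + 1)*(v + 3)*(v^2 - 8*v + 15) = (v - 4)*(v - 3)*(v + 1)*(v + 3)*(v - 5)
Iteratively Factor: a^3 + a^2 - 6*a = (a)*(a^2 + a - 6) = a*(a - 2)*(a + 3)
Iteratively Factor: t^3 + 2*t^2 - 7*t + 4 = (t - 1)*(t^2 + 3*t - 4) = (t - 1)^2*(t + 4)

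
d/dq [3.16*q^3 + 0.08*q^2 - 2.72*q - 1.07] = 9.48*q^2 + 0.16*q - 2.72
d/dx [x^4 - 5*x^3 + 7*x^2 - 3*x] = 4*x^3 - 15*x^2 + 14*x - 3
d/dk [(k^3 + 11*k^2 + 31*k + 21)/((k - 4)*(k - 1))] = (k^4 - 10*k^3 - 74*k^2 + 46*k + 229)/(k^4 - 10*k^3 + 33*k^2 - 40*k + 16)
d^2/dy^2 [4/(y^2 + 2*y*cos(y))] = 8*(y*(y + 2*cos(y))*(y*cos(y) + 2*sin(y) - 1) + 4*(-y*sin(y) + y + cos(y))^2)/(y^3*(y + 2*cos(y))^3)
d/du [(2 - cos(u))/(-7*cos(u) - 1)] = -15*sin(u)/(7*cos(u) + 1)^2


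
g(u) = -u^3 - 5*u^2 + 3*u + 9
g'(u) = -3*u^2 - 10*u + 3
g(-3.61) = -19.94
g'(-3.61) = 0.00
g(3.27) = -69.62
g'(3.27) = -61.78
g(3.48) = -83.26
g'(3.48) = -68.13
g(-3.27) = -19.31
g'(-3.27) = 3.62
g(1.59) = -2.89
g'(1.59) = -20.48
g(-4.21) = -17.63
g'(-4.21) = -8.07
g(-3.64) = -19.94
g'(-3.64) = -0.35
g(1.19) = 3.80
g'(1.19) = -13.15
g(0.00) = 9.00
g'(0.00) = 3.00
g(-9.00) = 306.00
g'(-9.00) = -150.00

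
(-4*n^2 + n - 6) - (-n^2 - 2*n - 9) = -3*n^2 + 3*n + 3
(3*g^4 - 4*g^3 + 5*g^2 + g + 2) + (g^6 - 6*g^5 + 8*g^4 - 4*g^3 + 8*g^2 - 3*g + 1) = g^6 - 6*g^5 + 11*g^4 - 8*g^3 + 13*g^2 - 2*g + 3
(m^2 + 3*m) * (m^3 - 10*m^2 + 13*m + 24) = m^5 - 7*m^4 - 17*m^3 + 63*m^2 + 72*m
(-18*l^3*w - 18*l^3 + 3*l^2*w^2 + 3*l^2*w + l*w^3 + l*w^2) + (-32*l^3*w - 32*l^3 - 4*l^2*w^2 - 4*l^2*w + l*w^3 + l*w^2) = -50*l^3*w - 50*l^3 - l^2*w^2 - l^2*w + 2*l*w^3 + 2*l*w^2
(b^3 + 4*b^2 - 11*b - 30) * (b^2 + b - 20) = b^5 + 5*b^4 - 27*b^3 - 121*b^2 + 190*b + 600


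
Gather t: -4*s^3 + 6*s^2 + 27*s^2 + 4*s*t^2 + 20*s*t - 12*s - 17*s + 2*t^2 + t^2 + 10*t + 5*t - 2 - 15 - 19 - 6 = -4*s^3 + 33*s^2 - 29*s + t^2*(4*s + 3) + t*(20*s + 15) - 42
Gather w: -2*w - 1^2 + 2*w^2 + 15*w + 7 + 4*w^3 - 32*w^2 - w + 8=4*w^3 - 30*w^2 + 12*w + 14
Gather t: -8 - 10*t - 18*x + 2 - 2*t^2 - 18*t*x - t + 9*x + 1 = -2*t^2 + t*(-18*x - 11) - 9*x - 5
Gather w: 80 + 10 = 90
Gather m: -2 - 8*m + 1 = -8*m - 1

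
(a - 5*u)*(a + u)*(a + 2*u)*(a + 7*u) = a^4 + 5*a^3*u - 27*a^2*u^2 - 101*a*u^3 - 70*u^4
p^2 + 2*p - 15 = (p - 3)*(p + 5)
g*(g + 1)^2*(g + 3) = g^4 + 5*g^3 + 7*g^2 + 3*g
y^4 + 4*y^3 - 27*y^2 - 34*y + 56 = (y - 4)*(y - 1)*(y + 2)*(y + 7)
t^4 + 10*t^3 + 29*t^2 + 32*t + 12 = (t + 1)^2*(t + 2)*(t + 6)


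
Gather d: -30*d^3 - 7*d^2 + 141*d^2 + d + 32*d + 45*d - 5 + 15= -30*d^3 + 134*d^2 + 78*d + 10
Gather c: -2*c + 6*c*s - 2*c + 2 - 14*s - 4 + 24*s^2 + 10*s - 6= c*(6*s - 4) + 24*s^2 - 4*s - 8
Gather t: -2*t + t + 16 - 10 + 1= 7 - t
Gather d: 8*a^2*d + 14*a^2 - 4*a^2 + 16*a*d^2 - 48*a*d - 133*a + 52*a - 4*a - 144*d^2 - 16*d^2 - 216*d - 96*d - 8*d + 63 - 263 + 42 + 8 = 10*a^2 - 85*a + d^2*(16*a - 160) + d*(8*a^2 - 48*a - 320) - 150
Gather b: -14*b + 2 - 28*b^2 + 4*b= -28*b^2 - 10*b + 2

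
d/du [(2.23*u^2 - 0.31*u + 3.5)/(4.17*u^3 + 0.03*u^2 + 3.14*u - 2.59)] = (-9.2991*u^4 + 2.5854*u^3 - 36.7735*u^2 - 11.7614*u - 10.1871)/(17.3889*u^6 + 0.2502*u^5 + 26.1885*u^4 - 21.4122*u^3 + 9.7042*u^2 - 16.2652*u + 6.7081)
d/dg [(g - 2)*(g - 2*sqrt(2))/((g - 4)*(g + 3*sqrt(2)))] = (-(g - 4)*(g - 2)*(g - 2*sqrt(2)) + 2*(g - 4)*(g + 3*sqrt(2))*(g - sqrt(2) - 1) - (g - 2)*(g - 2*sqrt(2))*(g + 3*sqrt(2)))/((g - 4)^2*(g + 3*sqrt(2))^2)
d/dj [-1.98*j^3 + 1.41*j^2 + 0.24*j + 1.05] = -5.94*j^2 + 2.82*j + 0.24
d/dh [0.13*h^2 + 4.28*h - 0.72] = 0.26*h + 4.28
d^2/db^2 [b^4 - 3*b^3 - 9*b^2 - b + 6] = 12*b^2 - 18*b - 18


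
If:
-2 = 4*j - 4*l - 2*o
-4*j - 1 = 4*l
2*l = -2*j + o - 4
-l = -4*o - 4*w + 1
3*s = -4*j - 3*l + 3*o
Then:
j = 1/2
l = -3/4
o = 7/2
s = 43/12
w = -55/16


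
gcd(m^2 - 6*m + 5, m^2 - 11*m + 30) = m - 5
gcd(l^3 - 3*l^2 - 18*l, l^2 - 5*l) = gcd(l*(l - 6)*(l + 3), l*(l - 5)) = l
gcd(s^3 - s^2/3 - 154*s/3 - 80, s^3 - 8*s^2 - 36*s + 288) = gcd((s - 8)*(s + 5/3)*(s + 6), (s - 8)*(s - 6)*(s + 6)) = s^2 - 2*s - 48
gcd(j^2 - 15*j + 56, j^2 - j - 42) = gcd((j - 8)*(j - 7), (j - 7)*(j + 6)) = j - 7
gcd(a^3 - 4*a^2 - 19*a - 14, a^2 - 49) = a - 7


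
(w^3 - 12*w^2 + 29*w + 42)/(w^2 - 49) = (w^2 - 5*w - 6)/(w + 7)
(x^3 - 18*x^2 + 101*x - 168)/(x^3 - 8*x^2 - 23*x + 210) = (x^2 - 11*x + 24)/(x^2 - x - 30)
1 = 1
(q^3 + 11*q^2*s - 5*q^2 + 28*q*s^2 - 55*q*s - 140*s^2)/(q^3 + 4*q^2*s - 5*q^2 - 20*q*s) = (q + 7*s)/q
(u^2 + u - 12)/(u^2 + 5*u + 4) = (u - 3)/(u + 1)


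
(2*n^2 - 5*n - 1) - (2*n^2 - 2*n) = -3*n - 1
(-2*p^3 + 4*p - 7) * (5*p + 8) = -10*p^4 - 16*p^3 + 20*p^2 - 3*p - 56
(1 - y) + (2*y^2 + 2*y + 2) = 2*y^2 + y + 3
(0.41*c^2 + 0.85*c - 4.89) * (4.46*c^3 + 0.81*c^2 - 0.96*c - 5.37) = 1.8286*c^5 + 4.1231*c^4 - 21.5145*c^3 - 6.9786*c^2 + 0.1299*c + 26.2593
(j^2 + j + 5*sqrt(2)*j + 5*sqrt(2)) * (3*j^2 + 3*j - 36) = 3*j^4 + 6*j^3 + 15*sqrt(2)*j^3 - 33*j^2 + 30*sqrt(2)*j^2 - 165*sqrt(2)*j - 36*j - 180*sqrt(2)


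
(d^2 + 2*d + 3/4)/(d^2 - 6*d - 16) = (d^2 + 2*d + 3/4)/(d^2 - 6*d - 16)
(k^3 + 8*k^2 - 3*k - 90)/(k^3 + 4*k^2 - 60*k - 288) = (k^2 + 2*k - 15)/(k^2 - 2*k - 48)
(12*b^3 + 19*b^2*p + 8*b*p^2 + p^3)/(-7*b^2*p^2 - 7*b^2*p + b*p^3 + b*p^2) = (12*b^3 + 19*b^2*p + 8*b*p^2 + p^3)/(b*p*(-7*b*p - 7*b + p^2 + p))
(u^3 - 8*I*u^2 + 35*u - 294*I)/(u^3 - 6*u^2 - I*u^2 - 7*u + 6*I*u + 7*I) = (u^3 - 8*I*u^2 + 35*u - 294*I)/(u^3 - u^2*(6 + I) + u*(-7 + 6*I) + 7*I)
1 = 1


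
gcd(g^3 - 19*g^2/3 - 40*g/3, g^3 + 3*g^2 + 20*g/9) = g^2 + 5*g/3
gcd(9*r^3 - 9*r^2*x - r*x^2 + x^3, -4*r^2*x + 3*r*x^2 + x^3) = -r + x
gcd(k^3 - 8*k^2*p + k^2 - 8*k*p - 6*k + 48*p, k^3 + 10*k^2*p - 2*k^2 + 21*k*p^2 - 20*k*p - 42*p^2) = k - 2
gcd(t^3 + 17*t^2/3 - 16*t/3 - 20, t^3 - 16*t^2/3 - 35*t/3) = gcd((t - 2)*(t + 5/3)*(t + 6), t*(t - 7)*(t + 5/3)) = t + 5/3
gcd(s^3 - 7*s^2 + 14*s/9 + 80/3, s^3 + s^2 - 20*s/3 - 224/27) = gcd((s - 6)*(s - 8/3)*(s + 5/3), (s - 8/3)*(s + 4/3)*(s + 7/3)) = s - 8/3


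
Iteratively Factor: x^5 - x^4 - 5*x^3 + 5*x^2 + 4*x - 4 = (x - 1)*(x^4 - 5*x^2 + 4) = (x - 1)*(x + 2)*(x^3 - 2*x^2 - x + 2) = (x - 1)^2*(x + 2)*(x^2 - x - 2) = (x - 1)^2*(x + 1)*(x + 2)*(x - 2)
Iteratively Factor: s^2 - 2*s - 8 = (s + 2)*(s - 4)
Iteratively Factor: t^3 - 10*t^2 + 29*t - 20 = (t - 1)*(t^2 - 9*t + 20) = (t - 5)*(t - 1)*(t - 4)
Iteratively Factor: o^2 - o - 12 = (o - 4)*(o + 3)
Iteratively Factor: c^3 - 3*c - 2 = (c - 2)*(c^2 + 2*c + 1) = (c - 2)*(c + 1)*(c + 1)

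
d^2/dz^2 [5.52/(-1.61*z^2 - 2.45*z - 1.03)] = (28.616784*z^2 + 43.54728*z - 5.52*(3.22*z + 2.45)*(6.44*z + 4.9) + 18.307632)/(1.61*z^2 + 2.45*z + 1.03)^3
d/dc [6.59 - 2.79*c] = -2.79000000000000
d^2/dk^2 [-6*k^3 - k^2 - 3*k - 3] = -36*k - 2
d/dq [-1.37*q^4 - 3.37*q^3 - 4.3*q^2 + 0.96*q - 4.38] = -5.48*q^3 - 10.11*q^2 - 8.6*q + 0.96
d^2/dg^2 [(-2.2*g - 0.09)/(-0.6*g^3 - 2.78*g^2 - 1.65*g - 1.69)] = (4.752*g^5 + 22.4064*g^4 + 32.05088*g^3 - 22.061664*g^2 - 60.08682*g - 12.625026)/(0.216*g^9 + 3.0024*g^8 + 15.69312*g^7 + 39.823352*g^6 + 60.0696*g^5 + 71.927238*g^4 + 56.145285*g^3 + 37.622949*g^2 + 14.137695*g + 4.826809)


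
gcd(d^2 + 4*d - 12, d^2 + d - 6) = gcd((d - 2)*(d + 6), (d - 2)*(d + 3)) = d - 2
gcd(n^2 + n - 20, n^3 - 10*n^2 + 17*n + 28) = n - 4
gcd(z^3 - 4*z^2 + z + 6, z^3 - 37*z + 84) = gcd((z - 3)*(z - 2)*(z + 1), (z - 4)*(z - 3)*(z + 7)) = z - 3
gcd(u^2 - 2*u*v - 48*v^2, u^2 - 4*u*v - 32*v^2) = u - 8*v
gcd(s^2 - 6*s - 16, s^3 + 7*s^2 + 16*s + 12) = s + 2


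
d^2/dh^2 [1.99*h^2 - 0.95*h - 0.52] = 3.98000000000000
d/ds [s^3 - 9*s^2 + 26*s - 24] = 3*s^2 - 18*s + 26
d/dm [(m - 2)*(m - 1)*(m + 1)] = 3*m^2 - 4*m - 1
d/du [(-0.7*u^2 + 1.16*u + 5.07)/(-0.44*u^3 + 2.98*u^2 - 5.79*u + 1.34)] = (-0.308*u^4 + 1.0208*u^3 + 7.2886*u^2 - 32.0932*u + 30.9097)/(0.1936*u^6 - 2.6224*u^5 + 13.9756*u^4 - 35.6876*u^3 + 41.5105*u^2 - 15.5172*u + 1.7956)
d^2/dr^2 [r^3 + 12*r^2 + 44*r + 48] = 6*r + 24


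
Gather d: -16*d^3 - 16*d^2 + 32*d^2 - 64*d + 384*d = -16*d^3 + 16*d^2 + 320*d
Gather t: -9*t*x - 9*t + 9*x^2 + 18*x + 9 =t*(-9*x - 9) + 9*x^2 + 18*x + 9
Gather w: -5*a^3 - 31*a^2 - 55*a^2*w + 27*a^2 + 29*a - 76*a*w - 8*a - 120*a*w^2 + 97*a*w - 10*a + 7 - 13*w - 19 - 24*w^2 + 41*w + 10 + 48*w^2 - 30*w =-5*a^3 - 4*a^2 + 11*a + w^2*(24 - 120*a) + w*(-55*a^2 + 21*a - 2) - 2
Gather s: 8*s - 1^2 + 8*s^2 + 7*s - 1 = 8*s^2 + 15*s - 2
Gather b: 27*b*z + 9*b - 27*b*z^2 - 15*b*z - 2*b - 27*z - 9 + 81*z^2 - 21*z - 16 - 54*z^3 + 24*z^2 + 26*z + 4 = b*(-27*z^2 + 12*z + 7) - 54*z^3 + 105*z^2 - 22*z - 21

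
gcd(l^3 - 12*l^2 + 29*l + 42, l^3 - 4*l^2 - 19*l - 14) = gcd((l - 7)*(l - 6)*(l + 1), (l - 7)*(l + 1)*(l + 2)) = l^2 - 6*l - 7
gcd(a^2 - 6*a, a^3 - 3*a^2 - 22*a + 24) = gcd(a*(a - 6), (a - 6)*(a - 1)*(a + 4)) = a - 6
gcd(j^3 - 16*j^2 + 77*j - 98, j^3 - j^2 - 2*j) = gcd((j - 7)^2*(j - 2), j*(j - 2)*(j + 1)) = j - 2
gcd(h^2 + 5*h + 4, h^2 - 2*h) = 1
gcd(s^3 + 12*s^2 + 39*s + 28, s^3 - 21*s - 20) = s^2 + 5*s + 4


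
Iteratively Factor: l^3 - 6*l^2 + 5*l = (l)*(l^2 - 6*l + 5) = l*(l - 5)*(l - 1)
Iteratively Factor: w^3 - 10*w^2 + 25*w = (w - 5)*(w^2 - 5*w) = (w - 5)^2*(w)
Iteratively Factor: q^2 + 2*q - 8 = (q + 4)*(q - 2)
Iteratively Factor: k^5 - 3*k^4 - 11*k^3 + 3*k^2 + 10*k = (k)*(k^4 - 3*k^3 - 11*k^2 + 3*k + 10) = k*(k + 1)*(k^3 - 4*k^2 - 7*k + 10) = k*(k + 1)*(k + 2)*(k^2 - 6*k + 5) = k*(k - 1)*(k + 1)*(k + 2)*(k - 5)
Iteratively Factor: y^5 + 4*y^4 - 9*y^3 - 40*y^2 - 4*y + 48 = (y + 4)*(y^4 - 9*y^2 - 4*y + 12) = (y - 3)*(y + 4)*(y^3 + 3*y^2 - 4) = (y - 3)*(y + 2)*(y + 4)*(y^2 + y - 2) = (y - 3)*(y + 2)^2*(y + 4)*(y - 1)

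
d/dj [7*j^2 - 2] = 14*j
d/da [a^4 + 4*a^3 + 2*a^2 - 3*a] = 4*a^3 + 12*a^2 + 4*a - 3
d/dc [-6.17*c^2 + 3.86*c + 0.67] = 3.86 - 12.34*c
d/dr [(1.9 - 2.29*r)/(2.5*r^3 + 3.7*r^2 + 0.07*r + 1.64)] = (11.45*r^3 - 5.777*r^2 - 14.06*r - 3.8886)/(6.25*r^6 + 18.5*r^5 + 14.04*r^4 + 8.718*r^3 + 12.1409*r^2 + 0.2296*r + 2.6896)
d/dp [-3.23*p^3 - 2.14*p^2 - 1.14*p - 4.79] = -9.69*p^2 - 4.28*p - 1.14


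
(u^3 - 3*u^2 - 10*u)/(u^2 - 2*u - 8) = u*(u - 5)/(u - 4)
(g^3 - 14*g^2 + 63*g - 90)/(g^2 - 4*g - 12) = (g^2 - 8*g + 15)/(g + 2)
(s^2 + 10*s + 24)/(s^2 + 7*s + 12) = (s + 6)/(s + 3)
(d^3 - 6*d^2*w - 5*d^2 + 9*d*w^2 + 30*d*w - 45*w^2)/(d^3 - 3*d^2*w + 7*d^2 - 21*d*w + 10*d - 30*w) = (d^2 - 3*d*w - 5*d + 15*w)/(d^2 + 7*d + 10)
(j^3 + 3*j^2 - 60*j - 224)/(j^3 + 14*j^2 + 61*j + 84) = (j - 8)/(j + 3)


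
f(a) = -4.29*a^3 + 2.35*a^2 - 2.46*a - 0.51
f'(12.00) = -1799.34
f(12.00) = -7104.75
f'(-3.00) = -132.39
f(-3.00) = 143.85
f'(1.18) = -14.83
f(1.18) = -7.19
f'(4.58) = -250.90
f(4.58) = -374.63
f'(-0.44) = -7.02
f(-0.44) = 1.39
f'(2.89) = -96.37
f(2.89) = -91.54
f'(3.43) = -137.75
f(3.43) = -154.42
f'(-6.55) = -585.40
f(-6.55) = 1321.96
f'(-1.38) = -33.46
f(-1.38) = 18.63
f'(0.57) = -3.96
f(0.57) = -1.94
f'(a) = -12.87*a^2 + 4.7*a - 2.46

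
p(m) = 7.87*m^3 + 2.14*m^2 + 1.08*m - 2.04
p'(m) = 23.61*m^2 + 4.28*m + 1.08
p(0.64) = 1.59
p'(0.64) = 13.49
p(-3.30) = -265.12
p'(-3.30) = 244.07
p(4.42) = 724.12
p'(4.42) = 481.25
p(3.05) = 244.45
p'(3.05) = 233.77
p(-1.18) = -13.27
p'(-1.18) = 28.90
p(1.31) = 20.74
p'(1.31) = 47.20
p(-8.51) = -4706.49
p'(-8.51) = 1674.50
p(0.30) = -1.31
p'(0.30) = 4.49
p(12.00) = 13918.44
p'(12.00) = 3452.28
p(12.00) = 13918.44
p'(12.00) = 3452.28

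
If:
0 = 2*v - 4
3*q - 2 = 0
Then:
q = 2/3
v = 2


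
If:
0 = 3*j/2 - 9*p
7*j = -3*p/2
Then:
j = 0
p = 0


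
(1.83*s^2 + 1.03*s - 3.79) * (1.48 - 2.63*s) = -4.8129*s^3 - 0.000499999999999723*s^2 + 11.4921*s - 5.6092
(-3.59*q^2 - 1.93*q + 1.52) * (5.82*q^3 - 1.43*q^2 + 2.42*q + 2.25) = -20.8938*q^5 - 6.0989*q^4 + 2.9185*q^3 - 14.9217*q^2 - 0.6641*q + 3.42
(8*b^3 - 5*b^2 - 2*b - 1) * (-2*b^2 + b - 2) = -16*b^5 + 18*b^4 - 17*b^3 + 10*b^2 + 3*b + 2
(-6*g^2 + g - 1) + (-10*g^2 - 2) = -16*g^2 + g - 3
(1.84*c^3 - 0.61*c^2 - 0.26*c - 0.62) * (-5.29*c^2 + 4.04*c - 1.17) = -9.7336*c^5 + 10.6605*c^4 - 3.2418*c^3 + 2.9431*c^2 - 2.2006*c + 0.7254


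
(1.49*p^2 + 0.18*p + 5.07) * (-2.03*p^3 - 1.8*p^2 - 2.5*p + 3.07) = -3.0247*p^5 - 3.0474*p^4 - 14.3411*p^3 - 5.0017*p^2 - 12.1224*p + 15.5649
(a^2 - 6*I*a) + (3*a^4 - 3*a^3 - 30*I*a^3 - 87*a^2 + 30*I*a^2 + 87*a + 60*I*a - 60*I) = 3*a^4 - 3*a^3 - 30*I*a^3 - 86*a^2 + 30*I*a^2 + 87*a + 54*I*a - 60*I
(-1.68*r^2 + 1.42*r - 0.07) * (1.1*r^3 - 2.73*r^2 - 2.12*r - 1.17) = -1.848*r^5 + 6.1484*r^4 - 0.392*r^3 - 0.8537*r^2 - 1.513*r + 0.0819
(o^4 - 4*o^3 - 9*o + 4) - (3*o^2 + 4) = o^4 - 4*o^3 - 3*o^2 - 9*o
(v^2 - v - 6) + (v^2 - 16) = 2*v^2 - v - 22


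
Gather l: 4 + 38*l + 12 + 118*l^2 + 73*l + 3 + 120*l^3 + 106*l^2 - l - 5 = 120*l^3 + 224*l^2 + 110*l + 14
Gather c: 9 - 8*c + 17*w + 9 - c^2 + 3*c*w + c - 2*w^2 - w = -c^2 + c*(3*w - 7) - 2*w^2 + 16*w + 18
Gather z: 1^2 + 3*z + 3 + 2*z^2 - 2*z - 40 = 2*z^2 + z - 36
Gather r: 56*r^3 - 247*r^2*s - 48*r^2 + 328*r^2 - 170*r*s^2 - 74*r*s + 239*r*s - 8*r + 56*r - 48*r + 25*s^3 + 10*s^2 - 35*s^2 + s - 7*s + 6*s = 56*r^3 + r^2*(280 - 247*s) + r*(-170*s^2 + 165*s) + 25*s^3 - 25*s^2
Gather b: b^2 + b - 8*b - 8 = b^2 - 7*b - 8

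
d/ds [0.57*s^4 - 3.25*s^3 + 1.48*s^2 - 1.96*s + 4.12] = 2.28*s^3 - 9.75*s^2 + 2.96*s - 1.96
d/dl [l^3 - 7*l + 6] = 3*l^2 - 7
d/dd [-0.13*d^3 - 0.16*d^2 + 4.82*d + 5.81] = -0.39*d^2 - 0.32*d + 4.82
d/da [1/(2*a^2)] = -1/a^3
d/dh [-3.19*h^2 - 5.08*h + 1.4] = -6.38*h - 5.08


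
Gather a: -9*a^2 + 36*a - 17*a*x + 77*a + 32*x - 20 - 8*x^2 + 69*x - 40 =-9*a^2 + a*(113 - 17*x) - 8*x^2 + 101*x - 60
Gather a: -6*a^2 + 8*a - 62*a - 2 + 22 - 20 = -6*a^2 - 54*a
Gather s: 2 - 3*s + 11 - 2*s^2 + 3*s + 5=18 - 2*s^2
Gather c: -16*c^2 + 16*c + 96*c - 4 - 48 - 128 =-16*c^2 + 112*c - 180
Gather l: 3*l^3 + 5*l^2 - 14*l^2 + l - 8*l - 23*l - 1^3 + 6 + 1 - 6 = 3*l^3 - 9*l^2 - 30*l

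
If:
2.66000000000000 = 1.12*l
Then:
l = 2.38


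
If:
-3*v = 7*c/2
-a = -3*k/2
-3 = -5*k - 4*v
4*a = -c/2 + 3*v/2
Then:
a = 81/314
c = -72/157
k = 27/157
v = 84/157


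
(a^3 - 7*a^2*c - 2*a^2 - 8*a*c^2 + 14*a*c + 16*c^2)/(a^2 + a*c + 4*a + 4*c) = (a^2 - 8*a*c - 2*a + 16*c)/(a + 4)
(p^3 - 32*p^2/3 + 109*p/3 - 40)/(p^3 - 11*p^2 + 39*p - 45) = (p - 8/3)/(p - 3)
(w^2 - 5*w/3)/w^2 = (w - 5/3)/w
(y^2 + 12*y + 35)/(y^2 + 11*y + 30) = (y + 7)/(y + 6)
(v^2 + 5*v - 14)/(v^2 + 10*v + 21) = (v - 2)/(v + 3)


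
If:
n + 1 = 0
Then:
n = -1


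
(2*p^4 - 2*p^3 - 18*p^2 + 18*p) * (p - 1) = 2*p^5 - 4*p^4 - 16*p^3 + 36*p^2 - 18*p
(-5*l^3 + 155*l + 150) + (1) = -5*l^3 + 155*l + 151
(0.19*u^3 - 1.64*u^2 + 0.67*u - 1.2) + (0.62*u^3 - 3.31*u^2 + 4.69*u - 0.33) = 0.81*u^3 - 4.95*u^2 + 5.36*u - 1.53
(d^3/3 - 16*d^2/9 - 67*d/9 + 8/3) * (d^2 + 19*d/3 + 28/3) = d^5/3 + d^4/3 - 421*d^3/27 - 1649*d^2/27 - 1420*d/27 + 224/9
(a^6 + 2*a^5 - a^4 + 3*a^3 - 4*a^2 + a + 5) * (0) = 0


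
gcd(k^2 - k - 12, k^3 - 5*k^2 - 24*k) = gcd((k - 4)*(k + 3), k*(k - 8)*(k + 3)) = k + 3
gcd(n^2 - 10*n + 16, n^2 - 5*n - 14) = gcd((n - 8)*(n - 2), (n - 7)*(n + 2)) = 1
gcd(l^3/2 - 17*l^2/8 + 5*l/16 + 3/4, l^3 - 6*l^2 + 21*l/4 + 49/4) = 1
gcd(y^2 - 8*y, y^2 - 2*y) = y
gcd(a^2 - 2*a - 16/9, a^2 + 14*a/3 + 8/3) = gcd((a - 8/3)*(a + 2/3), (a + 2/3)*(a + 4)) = a + 2/3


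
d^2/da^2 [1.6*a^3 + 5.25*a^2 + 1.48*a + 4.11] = 9.6*a + 10.5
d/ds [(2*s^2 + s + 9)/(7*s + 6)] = (14*s^2 + 24*s - 57)/(49*s^2 + 84*s + 36)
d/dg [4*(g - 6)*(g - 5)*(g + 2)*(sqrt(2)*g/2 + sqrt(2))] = sqrt(2)*(8*g^3 - 42*g^2 - 40*g + 152)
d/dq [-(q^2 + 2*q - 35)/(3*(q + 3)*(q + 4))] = (-5*q^2 - 94*q - 269)/(3*(q^4 + 14*q^3 + 73*q^2 + 168*q + 144))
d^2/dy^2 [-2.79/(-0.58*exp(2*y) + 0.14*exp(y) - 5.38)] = ((0.3906 - 6.4728*exp(y))*(0.58*exp(2*y) - 0.14*exp(y) + 5.38) + 2.79*(1.16*exp(y) - 0.14)*(2.32*exp(y) - 0.28)*exp(y))*exp(y)/(0.58*exp(2*y) - 0.14*exp(y) + 5.38)^3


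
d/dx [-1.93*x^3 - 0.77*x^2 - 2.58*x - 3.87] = -5.79*x^2 - 1.54*x - 2.58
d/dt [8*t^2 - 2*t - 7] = 16*t - 2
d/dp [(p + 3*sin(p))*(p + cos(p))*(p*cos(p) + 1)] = -(p + 3*sin(p))*(p + cos(p))*(p*sin(p) - cos(p)) - (p + 3*sin(p))*(p*cos(p) + 1)*(sin(p) - 1) + (p + cos(p))*(p*cos(p) + 1)*(3*cos(p) + 1)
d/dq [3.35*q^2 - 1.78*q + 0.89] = 6.7*q - 1.78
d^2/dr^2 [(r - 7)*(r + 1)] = 2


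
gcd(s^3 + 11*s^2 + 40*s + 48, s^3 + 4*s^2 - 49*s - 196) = s + 4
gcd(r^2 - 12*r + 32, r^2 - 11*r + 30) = 1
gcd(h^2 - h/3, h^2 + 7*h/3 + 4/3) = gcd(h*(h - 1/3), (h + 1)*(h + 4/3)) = 1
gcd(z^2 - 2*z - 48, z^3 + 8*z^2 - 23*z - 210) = z + 6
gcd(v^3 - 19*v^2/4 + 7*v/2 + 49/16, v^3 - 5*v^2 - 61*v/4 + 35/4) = 1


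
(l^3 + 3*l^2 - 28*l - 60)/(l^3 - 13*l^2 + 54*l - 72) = (l^3 + 3*l^2 - 28*l - 60)/(l^3 - 13*l^2 + 54*l - 72)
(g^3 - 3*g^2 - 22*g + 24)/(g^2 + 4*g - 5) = (g^2 - 2*g - 24)/(g + 5)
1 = 1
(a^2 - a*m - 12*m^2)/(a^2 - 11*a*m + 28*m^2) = (a + 3*m)/(a - 7*m)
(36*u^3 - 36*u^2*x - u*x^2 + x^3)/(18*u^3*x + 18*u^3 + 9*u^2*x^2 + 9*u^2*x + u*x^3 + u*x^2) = (6*u^2 - 7*u*x + x^2)/(u*(3*u*x + 3*u + x^2 + x))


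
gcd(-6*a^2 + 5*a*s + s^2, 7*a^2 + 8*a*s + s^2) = 1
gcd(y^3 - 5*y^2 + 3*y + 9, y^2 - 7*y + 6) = 1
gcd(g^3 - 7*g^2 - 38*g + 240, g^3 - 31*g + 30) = g^2 + g - 30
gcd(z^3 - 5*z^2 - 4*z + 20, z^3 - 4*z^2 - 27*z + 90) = 1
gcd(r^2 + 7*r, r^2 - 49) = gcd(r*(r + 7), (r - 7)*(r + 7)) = r + 7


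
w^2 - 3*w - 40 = (w - 8)*(w + 5)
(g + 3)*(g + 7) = g^2 + 10*g + 21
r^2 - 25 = (r - 5)*(r + 5)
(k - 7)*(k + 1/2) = k^2 - 13*k/2 - 7/2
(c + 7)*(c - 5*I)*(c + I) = c^3 + 7*c^2 - 4*I*c^2 + 5*c - 28*I*c + 35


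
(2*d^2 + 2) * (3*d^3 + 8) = 6*d^5 + 6*d^3 + 16*d^2 + 16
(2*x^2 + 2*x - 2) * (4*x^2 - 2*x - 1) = 8*x^4 + 4*x^3 - 14*x^2 + 2*x + 2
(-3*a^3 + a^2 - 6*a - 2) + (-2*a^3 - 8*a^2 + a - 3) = -5*a^3 - 7*a^2 - 5*a - 5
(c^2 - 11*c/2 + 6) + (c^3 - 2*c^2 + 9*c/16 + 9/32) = c^3 - c^2 - 79*c/16 + 201/32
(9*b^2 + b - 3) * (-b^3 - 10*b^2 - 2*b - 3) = -9*b^5 - 91*b^4 - 25*b^3 + b^2 + 3*b + 9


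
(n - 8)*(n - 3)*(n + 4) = n^3 - 7*n^2 - 20*n + 96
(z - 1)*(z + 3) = z^2 + 2*z - 3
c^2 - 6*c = c*(c - 6)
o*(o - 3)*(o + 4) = o^3 + o^2 - 12*o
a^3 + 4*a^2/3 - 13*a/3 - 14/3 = (a - 2)*(a + 1)*(a + 7/3)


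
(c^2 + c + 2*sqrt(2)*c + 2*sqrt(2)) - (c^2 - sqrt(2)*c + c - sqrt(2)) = 3*sqrt(2)*c + 3*sqrt(2)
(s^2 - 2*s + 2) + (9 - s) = s^2 - 3*s + 11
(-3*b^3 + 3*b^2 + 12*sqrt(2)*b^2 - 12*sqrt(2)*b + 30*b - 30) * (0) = 0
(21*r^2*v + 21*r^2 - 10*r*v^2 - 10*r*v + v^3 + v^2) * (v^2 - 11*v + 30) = 21*r^2*v^3 - 210*r^2*v^2 + 399*r^2*v + 630*r^2 - 10*r*v^4 + 100*r*v^3 - 190*r*v^2 - 300*r*v + v^5 - 10*v^4 + 19*v^3 + 30*v^2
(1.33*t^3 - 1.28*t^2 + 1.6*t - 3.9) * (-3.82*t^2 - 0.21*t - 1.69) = -5.0806*t^5 + 4.6103*t^4 - 8.0909*t^3 + 16.7252*t^2 - 1.885*t + 6.591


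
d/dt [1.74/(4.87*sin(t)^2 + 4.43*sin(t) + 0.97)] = -(16.9476*sin(t) + 7.7082)*cos(t)/(4.87*sin(t)^2 + 4.43*sin(t) + 0.97)^2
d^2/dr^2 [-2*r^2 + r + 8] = -4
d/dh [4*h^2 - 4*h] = 8*h - 4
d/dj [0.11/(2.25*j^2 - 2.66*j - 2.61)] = (0.2926 - 0.495*j)/(-2.25*j^2 + 2.66*j + 2.61)^2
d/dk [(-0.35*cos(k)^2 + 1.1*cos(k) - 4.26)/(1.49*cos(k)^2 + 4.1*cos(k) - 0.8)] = (3.074*cos(k)^2 - 13.2548*cos(k) - 16.586)*sin(k)/(2.2201*cos(k)^4 + 12.218*cos(k)^3 + 14.426*cos(k)^2 - 6.56*cos(k) + 0.64)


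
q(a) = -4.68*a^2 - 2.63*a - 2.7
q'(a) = -9.36*a - 2.63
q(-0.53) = -2.62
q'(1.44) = -16.11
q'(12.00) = -114.95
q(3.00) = -52.71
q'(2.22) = -23.41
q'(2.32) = -24.35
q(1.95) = -25.62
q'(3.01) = -30.80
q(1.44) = -16.19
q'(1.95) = -20.88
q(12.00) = -708.18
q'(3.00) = -30.71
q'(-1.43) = 10.75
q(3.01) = -53.02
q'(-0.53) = 2.33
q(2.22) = -31.60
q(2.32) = -33.99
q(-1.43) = -8.51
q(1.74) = -21.45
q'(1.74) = -18.92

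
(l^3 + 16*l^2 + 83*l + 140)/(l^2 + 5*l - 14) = (l^2 + 9*l + 20)/(l - 2)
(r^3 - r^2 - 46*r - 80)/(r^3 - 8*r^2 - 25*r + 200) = (r + 2)/(r - 5)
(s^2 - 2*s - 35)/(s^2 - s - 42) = (s + 5)/(s + 6)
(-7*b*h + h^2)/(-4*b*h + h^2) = (7*b - h)/(4*b - h)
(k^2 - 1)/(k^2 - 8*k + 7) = (k + 1)/(k - 7)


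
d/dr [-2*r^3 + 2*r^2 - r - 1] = -6*r^2 + 4*r - 1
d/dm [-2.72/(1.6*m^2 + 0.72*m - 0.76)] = (8.704*m + 1.9584)/(1.6*m^2 + 0.72*m - 0.76)^2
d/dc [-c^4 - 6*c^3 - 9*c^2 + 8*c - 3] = -4*c^3 - 18*c^2 - 18*c + 8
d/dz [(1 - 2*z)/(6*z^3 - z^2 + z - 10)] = (-12*z^3 + 2*z^2 - 2*z + (2*z - 1)*(18*z^2 - 2*z + 1) + 20)/(6*z^3 - z^2 + z - 10)^2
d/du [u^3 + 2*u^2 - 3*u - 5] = 3*u^2 + 4*u - 3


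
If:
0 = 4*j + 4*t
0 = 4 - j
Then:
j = 4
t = -4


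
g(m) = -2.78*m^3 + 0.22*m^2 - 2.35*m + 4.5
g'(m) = -8.34*m^2 + 0.44*m - 2.35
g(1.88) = -17.61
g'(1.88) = -31.00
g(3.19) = -91.00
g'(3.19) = -85.82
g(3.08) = -81.88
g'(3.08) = -80.11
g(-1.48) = 17.47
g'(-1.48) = -21.27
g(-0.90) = 8.82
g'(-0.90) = -9.50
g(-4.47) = 267.69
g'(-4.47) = -170.96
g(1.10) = -1.52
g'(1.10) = -11.96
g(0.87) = 0.79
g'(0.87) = -8.28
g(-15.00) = 9471.75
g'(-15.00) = -1885.45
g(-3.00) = 88.59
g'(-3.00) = -78.73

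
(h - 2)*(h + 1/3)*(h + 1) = h^3 - 2*h^2/3 - 7*h/3 - 2/3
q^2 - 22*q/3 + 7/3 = (q - 7)*(q - 1/3)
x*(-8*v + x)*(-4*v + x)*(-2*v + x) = -64*v^3*x + 56*v^2*x^2 - 14*v*x^3 + x^4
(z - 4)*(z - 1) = z^2 - 5*z + 4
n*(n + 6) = n^2 + 6*n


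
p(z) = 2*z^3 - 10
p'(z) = 6*z^2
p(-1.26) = -14.00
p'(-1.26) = 9.53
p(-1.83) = -22.26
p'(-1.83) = 20.09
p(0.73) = -9.22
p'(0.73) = 3.20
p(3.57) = 81.00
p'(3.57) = 76.47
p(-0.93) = -11.61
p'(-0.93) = 5.19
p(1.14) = -7.04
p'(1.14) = 7.80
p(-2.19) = -31.01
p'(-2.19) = 28.78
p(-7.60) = -887.95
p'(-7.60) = 346.56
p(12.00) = 3446.00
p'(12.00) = 864.00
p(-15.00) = -6760.00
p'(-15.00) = 1350.00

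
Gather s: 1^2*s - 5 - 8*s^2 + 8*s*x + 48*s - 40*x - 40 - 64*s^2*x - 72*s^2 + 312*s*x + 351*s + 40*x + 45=s^2*(-64*x - 80) + s*(320*x + 400)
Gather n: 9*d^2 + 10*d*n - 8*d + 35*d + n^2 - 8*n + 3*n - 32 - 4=9*d^2 + 27*d + n^2 + n*(10*d - 5) - 36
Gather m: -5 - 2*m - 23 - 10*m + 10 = -12*m - 18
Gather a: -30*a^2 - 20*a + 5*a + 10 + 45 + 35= -30*a^2 - 15*a + 90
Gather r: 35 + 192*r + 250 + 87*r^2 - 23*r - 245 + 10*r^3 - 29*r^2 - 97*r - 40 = 10*r^3 + 58*r^2 + 72*r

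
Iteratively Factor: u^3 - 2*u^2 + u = (u - 1)*(u^2 - u) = (u - 1)^2*(u)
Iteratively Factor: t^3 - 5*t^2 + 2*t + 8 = (t + 1)*(t^2 - 6*t + 8) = (t - 2)*(t + 1)*(t - 4)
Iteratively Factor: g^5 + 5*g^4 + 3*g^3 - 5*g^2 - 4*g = (g - 1)*(g^4 + 6*g^3 + 9*g^2 + 4*g) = (g - 1)*(g + 1)*(g^3 + 5*g^2 + 4*g) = g*(g - 1)*(g + 1)*(g^2 + 5*g + 4) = g*(g - 1)*(g + 1)^2*(g + 4)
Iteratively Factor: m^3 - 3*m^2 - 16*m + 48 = (m - 4)*(m^2 + m - 12) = (m - 4)*(m + 4)*(m - 3)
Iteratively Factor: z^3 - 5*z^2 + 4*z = (z - 1)*(z^2 - 4*z) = (z - 4)*(z - 1)*(z)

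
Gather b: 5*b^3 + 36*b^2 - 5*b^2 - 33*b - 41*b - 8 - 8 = 5*b^3 + 31*b^2 - 74*b - 16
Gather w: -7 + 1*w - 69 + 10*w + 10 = 11*w - 66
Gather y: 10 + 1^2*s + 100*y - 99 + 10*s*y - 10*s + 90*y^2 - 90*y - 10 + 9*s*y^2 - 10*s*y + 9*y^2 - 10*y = -9*s + y^2*(9*s + 99) - 99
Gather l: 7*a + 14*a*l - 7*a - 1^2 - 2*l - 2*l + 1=l*(14*a - 4)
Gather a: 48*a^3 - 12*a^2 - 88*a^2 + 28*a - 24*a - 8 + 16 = 48*a^3 - 100*a^2 + 4*a + 8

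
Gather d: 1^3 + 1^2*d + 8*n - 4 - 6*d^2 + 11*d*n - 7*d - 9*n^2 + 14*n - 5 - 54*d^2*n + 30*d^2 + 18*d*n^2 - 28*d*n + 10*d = d^2*(24 - 54*n) + d*(18*n^2 - 17*n + 4) - 9*n^2 + 22*n - 8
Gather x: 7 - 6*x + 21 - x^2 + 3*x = -x^2 - 3*x + 28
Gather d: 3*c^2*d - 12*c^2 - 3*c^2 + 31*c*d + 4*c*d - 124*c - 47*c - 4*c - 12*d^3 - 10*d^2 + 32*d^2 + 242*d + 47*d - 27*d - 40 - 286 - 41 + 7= -15*c^2 - 175*c - 12*d^3 + 22*d^2 + d*(3*c^2 + 35*c + 262) - 360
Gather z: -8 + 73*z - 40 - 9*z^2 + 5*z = -9*z^2 + 78*z - 48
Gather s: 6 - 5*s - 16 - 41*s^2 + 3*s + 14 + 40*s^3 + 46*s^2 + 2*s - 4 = 40*s^3 + 5*s^2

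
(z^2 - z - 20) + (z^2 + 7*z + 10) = 2*z^2 + 6*z - 10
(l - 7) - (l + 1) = -8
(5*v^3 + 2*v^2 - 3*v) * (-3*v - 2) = -15*v^4 - 16*v^3 + 5*v^2 + 6*v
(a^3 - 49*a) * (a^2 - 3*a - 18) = a^5 - 3*a^4 - 67*a^3 + 147*a^2 + 882*a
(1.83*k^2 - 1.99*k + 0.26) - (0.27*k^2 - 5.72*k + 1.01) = 1.56*k^2 + 3.73*k - 0.75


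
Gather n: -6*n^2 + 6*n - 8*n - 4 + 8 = -6*n^2 - 2*n + 4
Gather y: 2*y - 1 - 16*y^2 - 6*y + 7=-16*y^2 - 4*y + 6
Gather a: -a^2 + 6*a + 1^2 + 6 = -a^2 + 6*a + 7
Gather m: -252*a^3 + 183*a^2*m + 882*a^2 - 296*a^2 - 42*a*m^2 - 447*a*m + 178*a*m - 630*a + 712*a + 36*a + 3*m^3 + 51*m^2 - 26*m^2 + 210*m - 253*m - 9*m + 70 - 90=-252*a^3 + 586*a^2 + 118*a + 3*m^3 + m^2*(25 - 42*a) + m*(183*a^2 - 269*a - 52) - 20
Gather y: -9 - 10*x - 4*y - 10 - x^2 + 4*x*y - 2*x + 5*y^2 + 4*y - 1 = -x^2 + 4*x*y - 12*x + 5*y^2 - 20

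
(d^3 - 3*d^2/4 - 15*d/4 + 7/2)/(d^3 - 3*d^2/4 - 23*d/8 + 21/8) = 2*(4*d^2 + d - 14)/(8*d^2 + 2*d - 21)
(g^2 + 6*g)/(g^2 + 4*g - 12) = g/(g - 2)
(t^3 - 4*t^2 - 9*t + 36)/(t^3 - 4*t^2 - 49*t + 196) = (t^2 - 9)/(t^2 - 49)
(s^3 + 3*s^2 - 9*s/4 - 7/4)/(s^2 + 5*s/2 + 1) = (2*s^2 + 5*s - 7)/(2*(s + 2))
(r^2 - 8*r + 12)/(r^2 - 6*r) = (r - 2)/r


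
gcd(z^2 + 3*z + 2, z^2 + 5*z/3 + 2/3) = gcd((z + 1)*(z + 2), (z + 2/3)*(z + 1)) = z + 1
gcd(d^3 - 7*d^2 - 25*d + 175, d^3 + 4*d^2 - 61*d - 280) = d + 5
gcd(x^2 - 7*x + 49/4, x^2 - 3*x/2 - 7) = x - 7/2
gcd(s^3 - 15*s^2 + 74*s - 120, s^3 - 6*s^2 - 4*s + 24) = s - 6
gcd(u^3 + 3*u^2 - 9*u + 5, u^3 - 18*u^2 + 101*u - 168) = 1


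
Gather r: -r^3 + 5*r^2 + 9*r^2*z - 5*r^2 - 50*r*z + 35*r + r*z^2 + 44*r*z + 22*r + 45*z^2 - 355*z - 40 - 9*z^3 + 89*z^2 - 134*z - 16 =-r^3 + 9*r^2*z + r*(z^2 - 6*z + 57) - 9*z^3 + 134*z^2 - 489*z - 56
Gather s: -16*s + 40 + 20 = 60 - 16*s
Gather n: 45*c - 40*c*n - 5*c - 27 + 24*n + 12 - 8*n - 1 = 40*c + n*(16 - 40*c) - 16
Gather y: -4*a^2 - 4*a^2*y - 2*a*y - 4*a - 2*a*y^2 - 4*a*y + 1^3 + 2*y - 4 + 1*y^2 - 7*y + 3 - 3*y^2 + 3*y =-4*a^2 - 4*a + y^2*(-2*a - 2) + y*(-4*a^2 - 6*a - 2)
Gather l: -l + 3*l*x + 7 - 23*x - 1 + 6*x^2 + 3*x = l*(3*x - 1) + 6*x^2 - 20*x + 6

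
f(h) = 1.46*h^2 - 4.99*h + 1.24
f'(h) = 2.92*h - 4.99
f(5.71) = 20.35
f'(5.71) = 11.68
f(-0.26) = 2.64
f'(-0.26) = -5.75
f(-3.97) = 44.06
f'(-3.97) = -16.58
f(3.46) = 1.45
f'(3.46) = 5.11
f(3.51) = 1.71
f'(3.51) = 5.26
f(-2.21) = 19.40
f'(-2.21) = -11.44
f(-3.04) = 29.90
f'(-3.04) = -13.87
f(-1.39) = 11.00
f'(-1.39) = -9.05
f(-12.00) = 271.36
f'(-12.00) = -40.03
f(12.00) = 151.60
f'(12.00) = 30.05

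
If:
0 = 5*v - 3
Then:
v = 3/5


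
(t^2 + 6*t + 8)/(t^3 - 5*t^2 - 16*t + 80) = (t + 2)/(t^2 - 9*t + 20)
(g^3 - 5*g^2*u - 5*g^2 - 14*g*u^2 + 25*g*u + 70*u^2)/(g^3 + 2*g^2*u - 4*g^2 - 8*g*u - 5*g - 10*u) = (g - 7*u)/(g + 1)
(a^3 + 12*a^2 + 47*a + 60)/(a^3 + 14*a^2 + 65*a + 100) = (a + 3)/(a + 5)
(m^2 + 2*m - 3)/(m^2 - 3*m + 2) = (m + 3)/(m - 2)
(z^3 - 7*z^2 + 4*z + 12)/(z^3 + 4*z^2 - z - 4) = (z^2 - 8*z + 12)/(z^2 + 3*z - 4)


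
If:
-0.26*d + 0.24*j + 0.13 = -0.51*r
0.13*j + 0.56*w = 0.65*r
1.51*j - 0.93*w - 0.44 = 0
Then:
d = 2.500078372977*w + 0.883290881304126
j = 0.615894039735099*w + 0.291390728476821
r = 0.984717269485481*w + 0.0582781456953642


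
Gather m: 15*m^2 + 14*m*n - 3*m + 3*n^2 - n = 15*m^2 + m*(14*n - 3) + 3*n^2 - n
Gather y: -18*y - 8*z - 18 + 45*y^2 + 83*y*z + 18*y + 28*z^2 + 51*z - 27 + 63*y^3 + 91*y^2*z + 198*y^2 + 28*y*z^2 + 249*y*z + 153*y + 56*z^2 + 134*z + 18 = 63*y^3 + y^2*(91*z + 243) + y*(28*z^2 + 332*z + 153) + 84*z^2 + 177*z - 27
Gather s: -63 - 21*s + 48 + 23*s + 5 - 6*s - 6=-4*s - 16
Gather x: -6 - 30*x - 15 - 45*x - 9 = -75*x - 30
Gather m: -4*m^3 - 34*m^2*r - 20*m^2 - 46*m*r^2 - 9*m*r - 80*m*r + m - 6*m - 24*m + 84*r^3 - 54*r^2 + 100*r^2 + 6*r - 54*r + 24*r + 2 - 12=-4*m^3 + m^2*(-34*r - 20) + m*(-46*r^2 - 89*r - 29) + 84*r^3 + 46*r^2 - 24*r - 10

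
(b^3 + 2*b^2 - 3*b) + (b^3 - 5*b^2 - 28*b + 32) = 2*b^3 - 3*b^2 - 31*b + 32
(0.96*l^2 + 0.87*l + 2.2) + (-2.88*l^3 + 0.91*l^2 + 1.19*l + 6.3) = -2.88*l^3 + 1.87*l^2 + 2.06*l + 8.5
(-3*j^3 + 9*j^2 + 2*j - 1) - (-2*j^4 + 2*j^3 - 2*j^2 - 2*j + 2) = 2*j^4 - 5*j^3 + 11*j^2 + 4*j - 3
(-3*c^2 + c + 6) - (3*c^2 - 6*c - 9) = -6*c^2 + 7*c + 15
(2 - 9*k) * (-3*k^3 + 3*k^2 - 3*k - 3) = 27*k^4 - 33*k^3 + 33*k^2 + 21*k - 6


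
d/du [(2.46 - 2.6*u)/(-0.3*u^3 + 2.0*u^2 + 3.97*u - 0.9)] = (-1.56*u^3 + 7.414*u^2 - 9.84*u - 7.4262)/(0.09*u^6 - 1.2*u^5 + 1.618*u^4 + 16.42*u^3 + 12.1609*u^2 - 7.146*u + 0.81)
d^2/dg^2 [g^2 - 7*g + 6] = 2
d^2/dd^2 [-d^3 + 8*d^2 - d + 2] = 16 - 6*d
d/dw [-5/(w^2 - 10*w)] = 10*(w - 5)/(w^2*(w - 10)^2)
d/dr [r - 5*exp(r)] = 1 - 5*exp(r)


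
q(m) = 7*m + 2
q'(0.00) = 7.00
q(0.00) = 2.00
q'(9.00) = 7.00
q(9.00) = 65.00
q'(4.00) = 7.00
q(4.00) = 30.00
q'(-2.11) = 7.00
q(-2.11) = -12.77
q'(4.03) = 7.00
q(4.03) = 30.21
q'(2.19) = 7.00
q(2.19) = 17.33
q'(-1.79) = 7.00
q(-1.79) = -10.53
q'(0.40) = 7.00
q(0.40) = 4.80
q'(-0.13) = 7.00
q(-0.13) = 1.09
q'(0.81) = 7.00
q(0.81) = 7.67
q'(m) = 7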